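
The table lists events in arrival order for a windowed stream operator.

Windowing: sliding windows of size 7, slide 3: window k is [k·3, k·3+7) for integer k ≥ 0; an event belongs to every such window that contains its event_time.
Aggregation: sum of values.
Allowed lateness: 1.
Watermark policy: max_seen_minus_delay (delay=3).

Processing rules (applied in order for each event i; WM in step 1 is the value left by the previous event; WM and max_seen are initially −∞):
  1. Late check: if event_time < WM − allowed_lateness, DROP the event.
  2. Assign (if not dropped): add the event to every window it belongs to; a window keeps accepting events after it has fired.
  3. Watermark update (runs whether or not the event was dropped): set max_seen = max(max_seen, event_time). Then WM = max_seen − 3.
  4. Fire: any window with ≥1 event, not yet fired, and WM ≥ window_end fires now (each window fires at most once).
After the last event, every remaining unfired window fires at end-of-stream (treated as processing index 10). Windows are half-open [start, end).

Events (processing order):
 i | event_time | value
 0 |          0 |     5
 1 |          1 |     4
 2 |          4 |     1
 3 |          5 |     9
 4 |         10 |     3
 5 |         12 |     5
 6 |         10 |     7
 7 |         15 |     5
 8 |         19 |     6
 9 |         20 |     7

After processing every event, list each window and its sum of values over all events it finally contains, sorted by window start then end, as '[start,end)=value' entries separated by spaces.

[0,7)=19 [3,10)=10 [6,13)=15 [9,16)=20 [12,19)=10 [15,22)=18 [18,25)=13

i=0 t=0 v=5: → [0,7); WM=-3
i=1 t=1 v=4: → [0,7); WM=-2
i=2 t=4 v=1: → [3,10),[0,7); WM=1
i=3 t=5 v=9: → [3,10),[0,7); WM=2
i=4 t=10 v=3: → [9,16),[6,13); WM=7; [0,7) fires=19
i=5 t=12 v=5: → [12,19),[9,16),[6,13); WM=9
i=6 t=10 v=7: → [9,16),[6,13); WM=9
i=7 t=15 v=5: → [15,22),[12,19),[9,16); WM=12; [3,10) fires=10
i=8 t=19 v=6: → [18,25),[15,22); WM=16; [6,13) fires=15 [9,16) fires=20
i=9 t=20 v=7: → [18,25),[15,22); WM=17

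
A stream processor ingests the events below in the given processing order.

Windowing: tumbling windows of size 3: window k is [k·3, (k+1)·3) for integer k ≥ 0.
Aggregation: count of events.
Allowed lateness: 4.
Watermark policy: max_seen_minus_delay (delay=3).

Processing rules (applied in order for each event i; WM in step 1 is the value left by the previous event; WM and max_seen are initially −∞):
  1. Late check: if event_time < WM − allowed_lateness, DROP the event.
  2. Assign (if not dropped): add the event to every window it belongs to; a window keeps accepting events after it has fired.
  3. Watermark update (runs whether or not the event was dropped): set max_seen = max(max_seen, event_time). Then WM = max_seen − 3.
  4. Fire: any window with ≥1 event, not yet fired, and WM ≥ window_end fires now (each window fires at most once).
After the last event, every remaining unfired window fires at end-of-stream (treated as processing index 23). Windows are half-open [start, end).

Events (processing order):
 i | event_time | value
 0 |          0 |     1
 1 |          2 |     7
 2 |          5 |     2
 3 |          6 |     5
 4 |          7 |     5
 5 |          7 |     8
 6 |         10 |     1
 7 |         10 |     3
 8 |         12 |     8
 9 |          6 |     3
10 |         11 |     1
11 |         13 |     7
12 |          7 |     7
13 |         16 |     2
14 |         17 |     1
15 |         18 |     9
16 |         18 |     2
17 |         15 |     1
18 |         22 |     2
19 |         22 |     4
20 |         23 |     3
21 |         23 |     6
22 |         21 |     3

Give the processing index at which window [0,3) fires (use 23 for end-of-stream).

3

i=0 t=0 v=1: → [0,3); WM=-3
i=1 t=2 v=7: → [0,3); WM=-1
i=2 t=5 v=2: → [3,6); WM=2
i=3 t=6 v=5: → [6,9); WM=3; [0,3) fires=2
i=4 t=7 v=5: → [6,9); WM=4
i=5 t=7 v=8: → [6,9); WM=4
i=6 t=10 v=1: → [9,12); WM=7; [3,6) fires=1
i=7 t=10 v=3: → [9,12); WM=7
i=8 t=12 v=8: → [12,15); WM=9; [6,9) fires=3
i=9 t=6 v=3: → [6,9); WM=9
i=10 t=11 v=1: → [9,12); WM=9
i=11 t=13 v=7: → [12,15); WM=10
i=12 t=7 v=7: → [6,9); WM=10
i=13 t=16 v=2: → [15,18); WM=13; [9,12) fires=3
i=14 t=17 v=1: → [15,18); WM=14
i=15 t=18 v=9: → [18,21); WM=15; [12,15) fires=2
i=16 t=18 v=2: → [18,21); WM=15
i=17 t=15 v=1: → [15,18); WM=15
i=18 t=22 v=2: → [21,24); WM=19; [15,18) fires=3
i=19 t=22 v=4: → [21,24); WM=19
i=20 t=23 v=3: → [21,24); WM=20
i=21 t=23 v=6: → [21,24); WM=20
i=22 t=21 v=3: → [21,24); WM=20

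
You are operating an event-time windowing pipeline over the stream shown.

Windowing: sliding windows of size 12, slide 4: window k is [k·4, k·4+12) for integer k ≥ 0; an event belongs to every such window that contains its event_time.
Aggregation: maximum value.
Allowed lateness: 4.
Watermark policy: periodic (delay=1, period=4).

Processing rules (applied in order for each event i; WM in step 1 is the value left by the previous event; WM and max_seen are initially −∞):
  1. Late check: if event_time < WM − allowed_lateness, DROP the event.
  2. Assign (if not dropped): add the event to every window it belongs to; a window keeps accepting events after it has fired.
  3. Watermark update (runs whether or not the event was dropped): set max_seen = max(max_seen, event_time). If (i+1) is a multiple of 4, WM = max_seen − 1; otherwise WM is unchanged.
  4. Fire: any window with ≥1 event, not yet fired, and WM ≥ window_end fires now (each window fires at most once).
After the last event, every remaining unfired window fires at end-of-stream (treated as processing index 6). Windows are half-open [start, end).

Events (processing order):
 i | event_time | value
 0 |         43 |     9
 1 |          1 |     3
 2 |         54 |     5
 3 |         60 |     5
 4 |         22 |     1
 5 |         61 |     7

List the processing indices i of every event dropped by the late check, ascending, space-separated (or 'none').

4

i=0 t=43 v=9: → [40,52),[36,48),[32,44); WM=−∞
i=1 t=1 v=3: → [0,12); WM=−∞
i=2 t=54 v=5: → [52,64),[48,60),[44,56); WM=−∞
i=3 t=60 v=5: → [60,72),[56,68),[52,64); WM=59; [0,12) fires=3 [32,44) fires=9 [36,48) fires=9 [40,52) fires=9 [44,56) fires=5
i=4 t=22 v=1: DROP (t<59-4); WM=59
i=5 t=61 v=7: → [60,72),[56,68),[52,64); WM=59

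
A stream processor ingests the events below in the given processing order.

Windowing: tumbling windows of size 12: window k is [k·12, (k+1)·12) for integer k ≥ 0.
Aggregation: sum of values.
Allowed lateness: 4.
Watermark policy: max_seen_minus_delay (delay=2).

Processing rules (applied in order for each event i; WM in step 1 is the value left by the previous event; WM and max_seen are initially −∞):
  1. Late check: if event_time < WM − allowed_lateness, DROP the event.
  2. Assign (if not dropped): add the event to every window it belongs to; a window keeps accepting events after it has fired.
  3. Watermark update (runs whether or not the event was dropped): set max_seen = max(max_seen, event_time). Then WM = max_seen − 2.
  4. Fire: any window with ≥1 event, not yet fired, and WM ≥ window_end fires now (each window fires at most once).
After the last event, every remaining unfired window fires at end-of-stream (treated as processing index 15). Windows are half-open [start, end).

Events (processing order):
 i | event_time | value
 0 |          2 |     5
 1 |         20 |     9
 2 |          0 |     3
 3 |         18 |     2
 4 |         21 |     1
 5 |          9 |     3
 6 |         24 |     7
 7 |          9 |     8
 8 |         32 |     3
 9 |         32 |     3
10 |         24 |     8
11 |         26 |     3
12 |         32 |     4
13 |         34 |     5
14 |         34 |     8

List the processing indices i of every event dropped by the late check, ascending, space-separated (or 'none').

2 5 7 10

i=0 t=2 v=5: → [0,12); WM=0
i=1 t=20 v=9: → [12,24); WM=18; [0,12) fires=5
i=2 t=0 v=3: DROP (t<18-4); WM=18
i=3 t=18 v=2: → [12,24); WM=18
i=4 t=21 v=1: → [12,24); WM=19
i=5 t=9 v=3: DROP (t<19-4); WM=19
i=6 t=24 v=7: → [24,36); WM=22
i=7 t=9 v=8: DROP (t<22-4); WM=22
i=8 t=32 v=3: → [24,36); WM=30; [12,24) fires=12
i=9 t=32 v=3: → [24,36); WM=30
i=10 t=24 v=8: DROP (t<30-4); WM=30
i=11 t=26 v=3: → [24,36); WM=30
i=12 t=32 v=4: → [24,36); WM=30
i=13 t=34 v=5: → [24,36); WM=32
i=14 t=34 v=8: → [24,36); WM=32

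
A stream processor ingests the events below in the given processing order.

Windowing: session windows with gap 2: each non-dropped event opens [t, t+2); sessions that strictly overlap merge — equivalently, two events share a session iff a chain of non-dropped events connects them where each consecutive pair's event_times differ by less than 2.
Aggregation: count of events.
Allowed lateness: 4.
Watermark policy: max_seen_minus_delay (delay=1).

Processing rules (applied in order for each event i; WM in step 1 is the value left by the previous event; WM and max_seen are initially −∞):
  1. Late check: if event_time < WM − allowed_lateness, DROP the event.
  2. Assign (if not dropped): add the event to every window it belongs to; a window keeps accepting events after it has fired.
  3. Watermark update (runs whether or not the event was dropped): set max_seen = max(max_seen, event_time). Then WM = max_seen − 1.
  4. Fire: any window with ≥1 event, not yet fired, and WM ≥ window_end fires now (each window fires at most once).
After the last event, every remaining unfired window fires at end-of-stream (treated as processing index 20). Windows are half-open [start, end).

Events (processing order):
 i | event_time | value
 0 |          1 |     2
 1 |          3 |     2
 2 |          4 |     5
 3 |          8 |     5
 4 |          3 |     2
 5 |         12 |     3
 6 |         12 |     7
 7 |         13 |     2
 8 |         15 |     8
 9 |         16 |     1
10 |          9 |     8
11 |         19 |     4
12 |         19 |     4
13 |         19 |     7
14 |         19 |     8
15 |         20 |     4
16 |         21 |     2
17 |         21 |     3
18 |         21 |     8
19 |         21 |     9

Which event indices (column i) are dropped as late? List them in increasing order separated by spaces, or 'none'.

10

i=0 t=1 v=2: → [1,3); WM=0
i=1 t=3 v=2: → [3,5); WM=2
i=2 t=4 v=5: → [3,6); WM=3
i=3 t=8 v=5: → [8,10); WM=7
i=4 t=3 v=2: → [3,6); WM=7
i=5 t=12 v=3: → [12,14); WM=11
i=6 t=12 v=7: → [12,14); WM=11
i=7 t=13 v=2: → [12,15); WM=12
i=8 t=15 v=8: → [15,17); WM=14
i=9 t=16 v=1: → [15,18); WM=15
i=10 t=9 v=8: DROP (t<15-4); WM=15
i=11 t=19 v=4: → [19,21); WM=18
i=12 t=19 v=4: → [19,21); WM=18
i=13 t=19 v=7: → [19,21); WM=18
i=14 t=19 v=8: → [19,21); WM=18
i=15 t=20 v=4: → [19,22); WM=19
i=16 t=21 v=2: → [19,23); WM=20
i=17 t=21 v=3: → [19,23); WM=20
i=18 t=21 v=8: → [19,23); WM=20
i=19 t=21 v=9: → [19,23); WM=20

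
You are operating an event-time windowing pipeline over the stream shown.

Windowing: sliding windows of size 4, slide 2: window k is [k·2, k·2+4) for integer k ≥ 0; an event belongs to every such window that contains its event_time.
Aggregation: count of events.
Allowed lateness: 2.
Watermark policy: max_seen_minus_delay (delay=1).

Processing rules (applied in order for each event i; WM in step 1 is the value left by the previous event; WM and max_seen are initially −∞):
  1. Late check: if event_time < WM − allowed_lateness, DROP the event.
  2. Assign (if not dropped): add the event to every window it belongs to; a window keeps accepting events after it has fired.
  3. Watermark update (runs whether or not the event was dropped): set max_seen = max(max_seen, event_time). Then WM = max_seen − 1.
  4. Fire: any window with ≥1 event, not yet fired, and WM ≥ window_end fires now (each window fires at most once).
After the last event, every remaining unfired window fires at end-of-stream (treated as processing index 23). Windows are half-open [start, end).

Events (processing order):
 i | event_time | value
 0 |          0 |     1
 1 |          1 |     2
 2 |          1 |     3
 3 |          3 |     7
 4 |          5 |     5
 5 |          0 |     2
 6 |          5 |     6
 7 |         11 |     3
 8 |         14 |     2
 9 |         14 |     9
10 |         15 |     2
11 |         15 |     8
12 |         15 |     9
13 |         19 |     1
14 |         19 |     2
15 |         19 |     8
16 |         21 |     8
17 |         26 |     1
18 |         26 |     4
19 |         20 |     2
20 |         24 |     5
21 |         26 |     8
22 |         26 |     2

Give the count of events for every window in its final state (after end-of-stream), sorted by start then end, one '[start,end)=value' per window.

i=0 t=0 v=1: → [0,4); WM=-1
i=1 t=1 v=2: → [0,4); WM=0
i=2 t=1 v=3: → [0,4); WM=0
i=3 t=3 v=7: → [2,6),[0,4); WM=2
i=4 t=5 v=5: → [4,8),[2,6); WM=4; [0,4) fires=4
i=5 t=0 v=2: DROP (t<4-2); WM=4
i=6 t=5 v=6: → [4,8),[2,6); WM=4
i=7 t=11 v=3: → [10,14),[8,12); WM=10; [2,6) fires=3 [4,8) fires=2
i=8 t=14 v=2: → [14,18),[12,16); WM=13; [8,12) fires=1
i=9 t=14 v=9: → [14,18),[12,16); WM=13
i=10 t=15 v=2: → [14,18),[12,16); WM=14; [10,14) fires=1
i=11 t=15 v=8: → [14,18),[12,16); WM=14
i=12 t=15 v=9: → [14,18),[12,16); WM=14
i=13 t=19 v=1: → [18,22),[16,20); WM=18; [12,16) fires=5 [14,18) fires=5
i=14 t=19 v=2: → [18,22),[16,20); WM=18
i=15 t=19 v=8: → [18,22),[16,20); WM=18
i=16 t=21 v=8: → [20,24),[18,22); WM=20; [16,20) fires=3
i=17 t=26 v=1: → [26,30),[24,28); WM=25; [18,22) fires=4 [20,24) fires=1
i=18 t=26 v=4: → [26,30),[24,28); WM=25
i=19 t=20 v=2: DROP (t<25-2); WM=25
i=20 t=24 v=5: → [24,28),[22,26); WM=25
i=21 t=26 v=8: → [26,30),[24,28); WM=25
i=22 t=26 v=2: → [26,30),[24,28); WM=25

[0,4)=4 [2,6)=3 [4,8)=2 [8,12)=1 [10,14)=1 [12,16)=5 [14,18)=5 [16,20)=3 [18,22)=4 [20,24)=1 [22,26)=1 [24,28)=5 [26,30)=4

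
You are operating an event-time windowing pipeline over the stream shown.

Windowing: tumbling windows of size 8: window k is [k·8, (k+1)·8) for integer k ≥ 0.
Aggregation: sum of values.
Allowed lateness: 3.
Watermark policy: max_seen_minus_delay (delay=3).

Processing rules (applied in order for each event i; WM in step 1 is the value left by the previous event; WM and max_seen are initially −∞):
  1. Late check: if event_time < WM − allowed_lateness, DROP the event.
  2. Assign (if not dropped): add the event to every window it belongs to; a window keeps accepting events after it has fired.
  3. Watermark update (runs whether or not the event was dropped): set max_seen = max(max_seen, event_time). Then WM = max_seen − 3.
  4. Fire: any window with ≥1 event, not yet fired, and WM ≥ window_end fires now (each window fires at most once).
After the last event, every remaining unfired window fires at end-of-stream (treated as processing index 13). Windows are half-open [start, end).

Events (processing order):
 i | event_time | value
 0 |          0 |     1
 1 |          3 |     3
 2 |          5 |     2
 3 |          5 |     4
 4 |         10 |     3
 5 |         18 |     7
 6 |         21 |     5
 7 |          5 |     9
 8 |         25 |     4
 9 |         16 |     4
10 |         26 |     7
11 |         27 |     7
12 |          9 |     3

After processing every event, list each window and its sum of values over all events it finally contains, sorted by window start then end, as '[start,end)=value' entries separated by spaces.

i=0 t=0 v=1: → [0,8); WM=-3
i=1 t=3 v=3: → [0,8); WM=0
i=2 t=5 v=2: → [0,8); WM=2
i=3 t=5 v=4: → [0,8); WM=2
i=4 t=10 v=3: → [8,16); WM=7
i=5 t=18 v=7: → [16,24); WM=15; [0,8) fires=10
i=6 t=21 v=5: → [16,24); WM=18; [8,16) fires=3
i=7 t=5 v=9: DROP (t<18-3); WM=18
i=8 t=25 v=4: → [24,32); WM=22
i=9 t=16 v=4: DROP (t<22-3); WM=22
i=10 t=26 v=7: → [24,32); WM=23
i=11 t=27 v=7: → [24,32); WM=24; [16,24) fires=12
i=12 t=9 v=3: DROP (t<24-3); WM=24

[0,8)=10 [8,16)=3 [16,24)=12 [24,32)=18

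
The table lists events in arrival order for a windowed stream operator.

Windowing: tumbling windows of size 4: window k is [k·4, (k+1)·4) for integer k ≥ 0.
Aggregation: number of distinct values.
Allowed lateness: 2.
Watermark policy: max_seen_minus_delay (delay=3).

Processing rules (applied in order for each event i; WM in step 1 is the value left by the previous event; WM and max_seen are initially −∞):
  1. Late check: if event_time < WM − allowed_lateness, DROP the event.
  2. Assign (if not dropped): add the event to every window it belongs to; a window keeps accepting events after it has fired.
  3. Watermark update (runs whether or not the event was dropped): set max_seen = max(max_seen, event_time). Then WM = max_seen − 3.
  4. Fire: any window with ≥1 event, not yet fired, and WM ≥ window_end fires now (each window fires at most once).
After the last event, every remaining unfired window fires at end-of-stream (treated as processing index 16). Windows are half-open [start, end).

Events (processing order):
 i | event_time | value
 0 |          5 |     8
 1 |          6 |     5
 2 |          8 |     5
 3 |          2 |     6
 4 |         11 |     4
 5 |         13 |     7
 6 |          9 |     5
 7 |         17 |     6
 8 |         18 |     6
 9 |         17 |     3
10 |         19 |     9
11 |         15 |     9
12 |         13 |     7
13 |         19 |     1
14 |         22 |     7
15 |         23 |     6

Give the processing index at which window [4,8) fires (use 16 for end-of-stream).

4

i=0 t=5 v=8: → [4,8); WM=2
i=1 t=6 v=5: → [4,8); WM=3
i=2 t=8 v=5: → [8,12); WM=5
i=3 t=2 v=6: DROP (t<5-2); WM=5
i=4 t=11 v=4: → [8,12); WM=8; [4,8) fires=2
i=5 t=13 v=7: → [12,16); WM=10
i=6 t=9 v=5: → [8,12); WM=10
i=7 t=17 v=6: → [16,20); WM=14; [8,12) fires=2
i=8 t=18 v=6: → [16,20); WM=15
i=9 t=17 v=3: → [16,20); WM=15
i=10 t=19 v=9: → [16,20); WM=16; [12,16) fires=1
i=11 t=15 v=9: → [12,16); WM=16
i=12 t=13 v=7: DROP (t<16-2); WM=16
i=13 t=19 v=1: → [16,20); WM=16
i=14 t=22 v=7: → [20,24); WM=19
i=15 t=23 v=6: → [20,24); WM=20; [16,20) fires=4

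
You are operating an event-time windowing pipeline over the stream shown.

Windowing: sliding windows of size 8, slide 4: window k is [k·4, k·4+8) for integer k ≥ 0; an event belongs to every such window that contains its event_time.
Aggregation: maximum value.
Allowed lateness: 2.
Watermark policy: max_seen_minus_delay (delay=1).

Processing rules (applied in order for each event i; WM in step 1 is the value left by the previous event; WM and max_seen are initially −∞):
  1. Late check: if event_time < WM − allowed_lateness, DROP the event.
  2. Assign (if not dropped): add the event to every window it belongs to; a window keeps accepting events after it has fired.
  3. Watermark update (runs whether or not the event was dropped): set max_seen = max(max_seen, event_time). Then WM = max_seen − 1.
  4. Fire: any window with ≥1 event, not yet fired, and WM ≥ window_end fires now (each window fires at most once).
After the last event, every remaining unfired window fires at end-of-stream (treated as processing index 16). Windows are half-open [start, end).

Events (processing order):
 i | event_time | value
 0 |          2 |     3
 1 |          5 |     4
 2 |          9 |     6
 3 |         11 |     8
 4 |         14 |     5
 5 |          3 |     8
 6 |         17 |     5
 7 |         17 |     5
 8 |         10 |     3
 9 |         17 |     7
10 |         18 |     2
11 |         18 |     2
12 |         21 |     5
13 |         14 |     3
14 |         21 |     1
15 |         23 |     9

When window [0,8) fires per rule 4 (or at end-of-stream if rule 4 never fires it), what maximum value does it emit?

4

i=0 t=2 v=3: → [0,8); WM=1
i=1 t=5 v=4: → [4,12),[0,8); WM=4
i=2 t=9 v=6: → [8,16),[4,12); WM=8; [0,8) fires=4
i=3 t=11 v=8: → [8,16),[4,12); WM=10
i=4 t=14 v=5: → [12,20),[8,16); WM=13; [4,12) fires=8
i=5 t=3 v=8: DROP (t<13-2); WM=13
i=6 t=17 v=5: → [16,24),[12,20); WM=16; [8,16) fires=8
i=7 t=17 v=5: → [16,24),[12,20); WM=16
i=8 t=10 v=3: DROP (t<16-2); WM=16
i=9 t=17 v=7: → [16,24),[12,20); WM=16
i=10 t=18 v=2: → [16,24),[12,20); WM=17
i=11 t=18 v=2: → [16,24),[12,20); WM=17
i=12 t=21 v=5: → [20,28),[16,24); WM=20; [12,20) fires=7
i=13 t=14 v=3: DROP (t<20-2); WM=20
i=14 t=21 v=1: → [20,28),[16,24); WM=20
i=15 t=23 v=9: → [20,28),[16,24); WM=22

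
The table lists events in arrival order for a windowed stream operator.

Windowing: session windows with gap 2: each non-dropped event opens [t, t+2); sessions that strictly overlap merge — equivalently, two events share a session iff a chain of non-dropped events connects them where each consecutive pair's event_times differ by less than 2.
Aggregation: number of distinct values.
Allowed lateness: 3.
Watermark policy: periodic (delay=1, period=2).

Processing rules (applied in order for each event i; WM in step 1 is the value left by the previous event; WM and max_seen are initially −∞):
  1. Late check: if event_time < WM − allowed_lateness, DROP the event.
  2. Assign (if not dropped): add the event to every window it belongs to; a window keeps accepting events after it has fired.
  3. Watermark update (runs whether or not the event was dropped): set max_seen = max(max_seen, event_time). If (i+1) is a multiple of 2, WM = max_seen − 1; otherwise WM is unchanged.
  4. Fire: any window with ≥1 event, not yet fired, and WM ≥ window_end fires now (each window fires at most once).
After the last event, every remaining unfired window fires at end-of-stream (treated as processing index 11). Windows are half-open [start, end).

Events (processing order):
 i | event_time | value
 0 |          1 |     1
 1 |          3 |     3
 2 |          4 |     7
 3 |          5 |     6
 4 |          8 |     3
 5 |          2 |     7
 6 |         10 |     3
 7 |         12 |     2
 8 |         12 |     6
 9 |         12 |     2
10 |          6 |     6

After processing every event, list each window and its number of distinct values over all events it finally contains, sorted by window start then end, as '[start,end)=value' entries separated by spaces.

[1,7)=4 [8,10)=1 [10,12)=1 [12,14)=2

i=0 t=1 v=1: → [1,3); WM=−∞
i=1 t=3 v=3: → [3,5); WM=2
i=2 t=4 v=7: → [3,6); WM=2
i=3 t=5 v=6: → [3,7); WM=4
i=4 t=8 v=3: → [8,10); WM=4
i=5 t=2 v=7: → [1,7); WM=7
i=6 t=10 v=3: → [10,12); WM=7
i=7 t=12 v=2: → [12,14); WM=11
i=8 t=12 v=6: → [12,14); WM=11
i=9 t=12 v=2: → [12,14); WM=11
i=10 t=6 v=6: DROP (t<11-3); WM=11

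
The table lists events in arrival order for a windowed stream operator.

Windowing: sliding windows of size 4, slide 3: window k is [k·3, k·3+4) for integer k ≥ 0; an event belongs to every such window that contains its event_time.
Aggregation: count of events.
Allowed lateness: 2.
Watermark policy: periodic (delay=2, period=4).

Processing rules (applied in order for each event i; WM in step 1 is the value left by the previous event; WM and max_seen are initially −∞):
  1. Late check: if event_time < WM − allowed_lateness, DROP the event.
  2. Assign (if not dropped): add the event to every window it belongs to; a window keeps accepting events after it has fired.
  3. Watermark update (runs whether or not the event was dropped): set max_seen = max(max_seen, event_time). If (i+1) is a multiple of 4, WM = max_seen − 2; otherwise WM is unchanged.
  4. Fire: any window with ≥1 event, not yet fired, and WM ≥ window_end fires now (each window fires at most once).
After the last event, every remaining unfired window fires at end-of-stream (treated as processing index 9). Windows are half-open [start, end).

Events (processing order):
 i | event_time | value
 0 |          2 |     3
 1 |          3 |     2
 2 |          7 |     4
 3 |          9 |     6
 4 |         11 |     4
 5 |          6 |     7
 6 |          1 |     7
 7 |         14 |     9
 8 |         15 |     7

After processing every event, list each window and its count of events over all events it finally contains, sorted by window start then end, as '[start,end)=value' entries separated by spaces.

i=0 t=2 v=3: → [0,4); WM=−∞
i=1 t=3 v=2: → [3,7),[0,4); WM=−∞
i=2 t=7 v=4: → [6,10); WM=−∞
i=3 t=9 v=6: → [9,13),[6,10); WM=7; [0,4) fires=2 [3,7) fires=1
i=4 t=11 v=4: → [9,13); WM=7
i=5 t=6 v=7: → [6,10),[3,7); WM=7
i=6 t=1 v=7: DROP (t<7-2); WM=7
i=7 t=14 v=9: → [12,16); WM=12; [6,10) fires=3
i=8 t=15 v=7: → [15,19),[12,16); WM=12

[0,4)=2 [3,7)=2 [6,10)=3 [9,13)=2 [12,16)=2 [15,19)=1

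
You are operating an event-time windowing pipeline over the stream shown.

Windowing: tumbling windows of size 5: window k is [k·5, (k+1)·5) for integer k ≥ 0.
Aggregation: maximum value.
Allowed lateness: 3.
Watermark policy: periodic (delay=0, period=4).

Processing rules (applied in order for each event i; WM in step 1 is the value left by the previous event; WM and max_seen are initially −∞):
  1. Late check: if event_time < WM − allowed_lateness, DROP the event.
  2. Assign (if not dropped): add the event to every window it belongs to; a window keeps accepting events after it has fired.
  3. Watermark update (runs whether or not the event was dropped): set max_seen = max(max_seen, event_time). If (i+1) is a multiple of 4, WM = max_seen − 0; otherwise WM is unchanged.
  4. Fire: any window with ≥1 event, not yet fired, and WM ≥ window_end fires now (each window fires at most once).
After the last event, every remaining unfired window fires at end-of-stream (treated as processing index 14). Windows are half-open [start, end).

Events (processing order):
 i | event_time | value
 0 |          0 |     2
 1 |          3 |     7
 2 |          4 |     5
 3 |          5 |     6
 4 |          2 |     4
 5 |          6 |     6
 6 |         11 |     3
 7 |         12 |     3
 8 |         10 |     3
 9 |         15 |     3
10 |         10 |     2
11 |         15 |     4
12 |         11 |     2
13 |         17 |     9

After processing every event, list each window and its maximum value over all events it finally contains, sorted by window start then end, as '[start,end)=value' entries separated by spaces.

i=0 t=0 v=2: → [0,5); WM=−∞
i=1 t=3 v=7: → [0,5); WM=−∞
i=2 t=4 v=5: → [0,5); WM=−∞
i=3 t=5 v=6: → [5,10); WM=5; [0,5) fires=7
i=4 t=2 v=4: → [0,5); WM=5
i=5 t=6 v=6: → [5,10); WM=5
i=6 t=11 v=3: → [10,15); WM=5
i=7 t=12 v=3: → [10,15); WM=12; [5,10) fires=6
i=8 t=10 v=3: → [10,15); WM=12
i=9 t=15 v=3: → [15,20); WM=12
i=10 t=10 v=2: → [10,15); WM=12
i=11 t=15 v=4: → [15,20); WM=15; [10,15) fires=3
i=12 t=11 v=2: DROP (t<15-3); WM=15
i=13 t=17 v=9: → [15,20); WM=15

[0,5)=7 [5,10)=6 [10,15)=3 [15,20)=9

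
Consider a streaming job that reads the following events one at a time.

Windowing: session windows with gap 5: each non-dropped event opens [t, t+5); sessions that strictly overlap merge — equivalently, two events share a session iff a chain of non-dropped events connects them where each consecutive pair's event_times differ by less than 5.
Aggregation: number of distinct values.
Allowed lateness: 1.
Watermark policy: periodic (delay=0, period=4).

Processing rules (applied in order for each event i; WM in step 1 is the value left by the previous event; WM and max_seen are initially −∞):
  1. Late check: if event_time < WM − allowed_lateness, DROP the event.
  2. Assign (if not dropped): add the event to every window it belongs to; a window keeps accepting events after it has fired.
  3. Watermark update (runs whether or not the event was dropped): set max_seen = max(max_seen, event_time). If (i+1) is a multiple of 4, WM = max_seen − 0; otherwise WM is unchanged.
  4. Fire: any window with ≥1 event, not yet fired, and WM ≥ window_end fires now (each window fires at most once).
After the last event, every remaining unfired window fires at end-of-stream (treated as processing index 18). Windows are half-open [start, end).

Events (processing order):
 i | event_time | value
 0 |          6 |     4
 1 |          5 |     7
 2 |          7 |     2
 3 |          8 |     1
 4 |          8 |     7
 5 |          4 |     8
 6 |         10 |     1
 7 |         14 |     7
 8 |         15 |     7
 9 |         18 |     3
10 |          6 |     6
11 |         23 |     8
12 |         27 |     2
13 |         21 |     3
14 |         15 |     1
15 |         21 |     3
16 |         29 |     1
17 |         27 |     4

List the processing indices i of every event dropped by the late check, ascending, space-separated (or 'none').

5 10 13 14 15

i=0 t=6 v=4: → [6,11); WM=−∞
i=1 t=5 v=7: → [5,11); WM=−∞
i=2 t=7 v=2: → [5,12); WM=−∞
i=3 t=8 v=1: → [5,13); WM=8
i=4 t=8 v=7: → [5,13); WM=8
i=5 t=4 v=8: DROP (t<8-1); WM=8
i=6 t=10 v=1: → [5,15); WM=8
i=7 t=14 v=7: → [5,19); WM=14
i=8 t=15 v=7: → [5,20); WM=14
i=9 t=18 v=3: → [5,23); WM=14
i=10 t=6 v=6: DROP (t<14-1); WM=14
i=11 t=23 v=8: → [23,28); WM=23
i=12 t=27 v=2: → [23,32); WM=23
i=13 t=21 v=3: DROP (t<23-1); WM=23
i=14 t=15 v=1: DROP (t<23-1); WM=23
i=15 t=21 v=3: DROP (t<23-1); WM=27
i=16 t=29 v=1: → [23,34); WM=27
i=17 t=27 v=4: → [23,34); WM=27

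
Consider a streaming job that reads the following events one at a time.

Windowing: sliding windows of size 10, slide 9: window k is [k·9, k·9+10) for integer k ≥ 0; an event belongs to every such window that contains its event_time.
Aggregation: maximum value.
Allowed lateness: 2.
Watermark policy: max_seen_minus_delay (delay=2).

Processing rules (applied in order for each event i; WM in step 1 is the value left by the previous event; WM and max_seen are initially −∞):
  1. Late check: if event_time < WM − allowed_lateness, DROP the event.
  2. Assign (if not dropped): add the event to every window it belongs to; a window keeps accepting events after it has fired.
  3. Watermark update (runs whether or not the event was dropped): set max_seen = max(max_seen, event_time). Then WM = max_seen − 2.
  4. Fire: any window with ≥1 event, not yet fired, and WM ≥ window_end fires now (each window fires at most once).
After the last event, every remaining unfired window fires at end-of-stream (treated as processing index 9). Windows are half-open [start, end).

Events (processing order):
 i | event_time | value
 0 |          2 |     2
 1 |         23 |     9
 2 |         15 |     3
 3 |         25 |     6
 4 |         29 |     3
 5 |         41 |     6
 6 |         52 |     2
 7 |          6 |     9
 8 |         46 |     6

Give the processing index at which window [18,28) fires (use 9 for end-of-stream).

5

i=0 t=2 v=2: → [0,10); WM=0
i=1 t=23 v=9: → [18,28); WM=21; [0,10) fires=2
i=2 t=15 v=3: DROP (t<21-2); WM=21
i=3 t=25 v=6: → [18,28); WM=23
i=4 t=29 v=3: → [27,37); WM=27
i=5 t=41 v=6: → [36,46); WM=39; [18,28) fires=9 [27,37) fires=3
i=6 t=52 v=2: → [45,55); WM=50; [36,46) fires=6
i=7 t=6 v=9: DROP (t<50-2); WM=50
i=8 t=46 v=6: DROP (t<50-2); WM=50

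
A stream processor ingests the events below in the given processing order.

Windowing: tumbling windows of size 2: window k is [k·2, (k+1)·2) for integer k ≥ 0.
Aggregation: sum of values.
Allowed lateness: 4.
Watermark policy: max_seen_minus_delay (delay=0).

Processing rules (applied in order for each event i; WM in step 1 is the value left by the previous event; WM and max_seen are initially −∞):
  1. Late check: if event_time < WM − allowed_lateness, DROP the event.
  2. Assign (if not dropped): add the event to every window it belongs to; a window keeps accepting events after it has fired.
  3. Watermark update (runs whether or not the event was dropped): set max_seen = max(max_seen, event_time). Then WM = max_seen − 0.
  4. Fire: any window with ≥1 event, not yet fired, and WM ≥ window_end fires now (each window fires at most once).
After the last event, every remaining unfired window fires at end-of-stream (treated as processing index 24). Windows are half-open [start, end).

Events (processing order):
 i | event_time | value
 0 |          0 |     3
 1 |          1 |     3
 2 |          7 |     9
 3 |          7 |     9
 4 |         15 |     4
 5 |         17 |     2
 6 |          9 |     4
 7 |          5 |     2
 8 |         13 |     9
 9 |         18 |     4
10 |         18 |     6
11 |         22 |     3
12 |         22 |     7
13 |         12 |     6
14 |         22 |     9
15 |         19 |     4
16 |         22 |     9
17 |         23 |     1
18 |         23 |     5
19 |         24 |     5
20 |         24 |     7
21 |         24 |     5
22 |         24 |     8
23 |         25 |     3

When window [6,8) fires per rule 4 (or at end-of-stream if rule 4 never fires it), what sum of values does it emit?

18

i=0 t=0 v=3: → [0,2); WM=0
i=1 t=1 v=3: → [0,2); WM=1
i=2 t=7 v=9: → [6,8); WM=7; [0,2) fires=6
i=3 t=7 v=9: → [6,8); WM=7
i=4 t=15 v=4: → [14,16); WM=15; [6,8) fires=18
i=5 t=17 v=2: → [16,18); WM=17; [14,16) fires=4
i=6 t=9 v=4: DROP (t<17-4); WM=17
i=7 t=5 v=2: DROP (t<17-4); WM=17
i=8 t=13 v=9: → [12,14); WM=17; [12,14) fires=9
i=9 t=18 v=4: → [18,20); WM=18; [16,18) fires=2
i=10 t=18 v=6: → [18,20); WM=18
i=11 t=22 v=3: → [22,24); WM=22; [18,20) fires=10
i=12 t=22 v=7: → [22,24); WM=22
i=13 t=12 v=6: DROP (t<22-4); WM=22
i=14 t=22 v=9: → [22,24); WM=22
i=15 t=19 v=4: → [18,20); WM=22
i=16 t=22 v=9: → [22,24); WM=22
i=17 t=23 v=1: → [22,24); WM=23
i=18 t=23 v=5: → [22,24); WM=23
i=19 t=24 v=5: → [24,26); WM=24; [22,24) fires=34
i=20 t=24 v=7: → [24,26); WM=24
i=21 t=24 v=5: → [24,26); WM=24
i=22 t=24 v=8: → [24,26); WM=24
i=23 t=25 v=3: → [24,26); WM=25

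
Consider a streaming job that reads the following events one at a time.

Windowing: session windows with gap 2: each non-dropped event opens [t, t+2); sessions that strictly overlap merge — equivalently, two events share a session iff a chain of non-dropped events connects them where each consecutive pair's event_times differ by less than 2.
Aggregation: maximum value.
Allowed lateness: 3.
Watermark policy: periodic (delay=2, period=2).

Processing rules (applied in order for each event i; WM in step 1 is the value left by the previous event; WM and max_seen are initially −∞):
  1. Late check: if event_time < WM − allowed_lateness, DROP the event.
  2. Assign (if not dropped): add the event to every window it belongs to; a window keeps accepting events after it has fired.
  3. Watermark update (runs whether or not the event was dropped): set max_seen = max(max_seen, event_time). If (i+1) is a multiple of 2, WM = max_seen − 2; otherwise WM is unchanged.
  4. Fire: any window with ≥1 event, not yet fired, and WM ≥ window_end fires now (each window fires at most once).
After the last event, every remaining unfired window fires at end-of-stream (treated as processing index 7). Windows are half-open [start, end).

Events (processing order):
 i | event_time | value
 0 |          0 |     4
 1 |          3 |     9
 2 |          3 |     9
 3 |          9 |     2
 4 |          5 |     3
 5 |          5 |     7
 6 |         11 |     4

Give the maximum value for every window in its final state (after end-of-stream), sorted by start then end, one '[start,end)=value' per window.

i=0 t=0 v=4: → [0,2); WM=−∞
i=1 t=3 v=9: → [3,5); WM=1
i=2 t=3 v=9: → [3,5); WM=1
i=3 t=9 v=2: → [9,11); WM=7
i=4 t=5 v=3: → [5,7); WM=7
i=5 t=5 v=7: → [5,7); WM=7
i=6 t=11 v=4: → [11,13); WM=7

[0,2)=4 [3,5)=9 [5,7)=7 [9,11)=2 [11,13)=4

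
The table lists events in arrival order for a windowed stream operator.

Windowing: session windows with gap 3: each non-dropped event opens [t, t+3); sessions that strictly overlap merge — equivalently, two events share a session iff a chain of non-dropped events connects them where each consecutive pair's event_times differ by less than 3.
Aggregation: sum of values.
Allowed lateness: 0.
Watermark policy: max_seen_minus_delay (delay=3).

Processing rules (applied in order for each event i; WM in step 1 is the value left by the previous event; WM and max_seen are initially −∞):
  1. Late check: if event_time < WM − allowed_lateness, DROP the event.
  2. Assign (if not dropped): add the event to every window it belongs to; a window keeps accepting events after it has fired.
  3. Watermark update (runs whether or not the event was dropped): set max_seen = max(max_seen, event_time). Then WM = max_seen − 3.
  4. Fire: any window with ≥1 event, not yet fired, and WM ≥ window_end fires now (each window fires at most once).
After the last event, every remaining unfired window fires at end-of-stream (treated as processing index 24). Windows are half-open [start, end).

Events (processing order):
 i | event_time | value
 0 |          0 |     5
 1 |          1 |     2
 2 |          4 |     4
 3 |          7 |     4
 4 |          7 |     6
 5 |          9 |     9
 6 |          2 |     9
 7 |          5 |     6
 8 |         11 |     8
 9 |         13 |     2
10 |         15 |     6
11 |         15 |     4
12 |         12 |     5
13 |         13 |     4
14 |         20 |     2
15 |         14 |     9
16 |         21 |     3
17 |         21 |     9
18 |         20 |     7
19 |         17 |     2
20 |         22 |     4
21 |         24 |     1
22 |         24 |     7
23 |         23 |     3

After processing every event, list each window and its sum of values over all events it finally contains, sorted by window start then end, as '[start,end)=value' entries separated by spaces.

[0,4)=7 [4,7)=4 [7,18)=48 [20,27)=36

i=0 t=0 v=5: → [0,3); WM=-3
i=1 t=1 v=2: → [0,4); WM=-2
i=2 t=4 v=4: → [4,7); WM=1
i=3 t=7 v=4: → [7,10); WM=4
i=4 t=7 v=6: → [7,10); WM=4
i=5 t=9 v=9: → [7,12); WM=6
i=6 t=2 v=9: DROP (t<6-0); WM=6
i=7 t=5 v=6: DROP (t<6-0); WM=6
i=8 t=11 v=8: → [7,14); WM=8
i=9 t=13 v=2: → [7,16); WM=10
i=10 t=15 v=6: → [7,18); WM=12
i=11 t=15 v=4: → [7,18); WM=12
i=12 t=12 v=5: → [7,18); WM=12
i=13 t=13 v=4: → [7,18); WM=12
i=14 t=20 v=2: → [20,23); WM=17
i=15 t=14 v=9: DROP (t<17-0); WM=17
i=16 t=21 v=3: → [20,24); WM=18
i=17 t=21 v=9: → [20,24); WM=18
i=18 t=20 v=7: → [20,24); WM=18
i=19 t=17 v=2: DROP (t<18-0); WM=18
i=20 t=22 v=4: → [20,25); WM=19
i=21 t=24 v=1: → [20,27); WM=21
i=22 t=24 v=7: → [20,27); WM=21
i=23 t=23 v=3: → [20,27); WM=21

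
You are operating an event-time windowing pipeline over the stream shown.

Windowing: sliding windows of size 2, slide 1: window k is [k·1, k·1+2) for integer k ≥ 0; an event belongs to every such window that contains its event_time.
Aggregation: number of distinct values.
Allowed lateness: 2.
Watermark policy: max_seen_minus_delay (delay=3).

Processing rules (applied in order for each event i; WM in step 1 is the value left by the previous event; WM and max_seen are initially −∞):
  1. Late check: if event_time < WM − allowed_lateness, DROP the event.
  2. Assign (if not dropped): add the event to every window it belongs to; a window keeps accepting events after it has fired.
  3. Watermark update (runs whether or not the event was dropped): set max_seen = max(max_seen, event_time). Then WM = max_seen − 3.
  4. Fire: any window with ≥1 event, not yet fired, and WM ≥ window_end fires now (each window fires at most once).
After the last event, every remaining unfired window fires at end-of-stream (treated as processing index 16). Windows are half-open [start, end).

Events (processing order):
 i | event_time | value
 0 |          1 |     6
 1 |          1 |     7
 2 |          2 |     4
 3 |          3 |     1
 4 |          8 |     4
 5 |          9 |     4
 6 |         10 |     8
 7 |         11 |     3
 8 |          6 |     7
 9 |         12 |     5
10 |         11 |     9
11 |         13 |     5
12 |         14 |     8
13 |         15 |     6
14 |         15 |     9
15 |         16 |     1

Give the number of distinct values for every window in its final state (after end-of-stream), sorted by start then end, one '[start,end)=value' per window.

i=0 t=1 v=6: → [1,3),[0,2); WM=-2
i=1 t=1 v=7: → [1,3),[0,2); WM=-2
i=2 t=2 v=4: → [2,4),[1,3); WM=-1
i=3 t=3 v=1: → [3,5),[2,4); WM=0
i=4 t=8 v=4: → [8,10),[7,9); WM=5; [0,2) fires=2 [1,3) fires=3 [2,4) fires=2 [3,5) fires=1
i=5 t=9 v=4: → [9,11),[8,10); WM=6
i=6 t=10 v=8: → [10,12),[9,11); WM=7
i=7 t=11 v=3: → [11,13),[10,12); WM=8
i=8 t=6 v=7: → [6,8),[5,7); WM=8; [5,7) fires=1 [6,8) fires=1
i=9 t=12 v=5: → [12,14),[11,13); WM=9; [7,9) fires=1
i=10 t=11 v=9: → [11,13),[10,12); WM=9
i=11 t=13 v=5: → [13,15),[12,14); WM=10; [8,10) fires=1
i=12 t=14 v=8: → [14,16),[13,15); WM=11; [9,11) fires=2
i=13 t=15 v=6: → [15,17),[14,16); WM=12; [10,12) fires=3
i=14 t=15 v=9: → [15,17),[14,16); WM=12
i=15 t=16 v=1: → [16,18),[15,17); WM=13; [11,13) fires=3

[0,2)=2 [1,3)=3 [2,4)=2 [3,5)=1 [5,7)=1 [6,8)=1 [7,9)=1 [8,10)=1 [9,11)=2 [10,12)=3 [11,13)=3 [12,14)=1 [13,15)=2 [14,16)=3 [15,17)=3 [16,18)=1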